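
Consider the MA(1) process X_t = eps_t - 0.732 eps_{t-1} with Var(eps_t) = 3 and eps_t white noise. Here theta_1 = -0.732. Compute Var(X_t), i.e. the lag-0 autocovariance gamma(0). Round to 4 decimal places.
\gamma(0) = 4.6075

For an MA(q) process X_t = eps_t + sum_i theta_i eps_{t-i} with
Var(eps_t) = sigma^2, the variance is
  gamma(0) = sigma^2 * (1 + sum_i theta_i^2).
  sum_i theta_i^2 = (-0.732)^2 = 0.535824.
  gamma(0) = 3 * (1 + 0.535824) = 3 * 1.535824 = 4.607472, which rounds to 4.6075.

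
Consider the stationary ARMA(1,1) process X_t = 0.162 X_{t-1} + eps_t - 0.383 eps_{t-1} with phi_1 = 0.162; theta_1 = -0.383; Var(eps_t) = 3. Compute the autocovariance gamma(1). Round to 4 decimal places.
\gamma(1) = -0.6386

Multiply the model equation by X_{t-k} and take expectations. With theta_0 = psi_0 = 1 and psi_j the MA(infinity) weights, this gives
  gamma(k) - sum_i phi_i gamma(k-i) = c_k,
  c_k = sigma^2 * sum_{j=k..q} theta_j psi_{j-k}   (c_k = 0 for k > q),
using gamma(-m) = gamma(m).
psi-weights needed (psi_j = theta_j + sum_i phi_i psi_{j-i}):
  psi_1 = theta_1 + phi_1 = -0.383 + (0.162) = -0.221
Right-hand sides:
  c_0 = sigma^2 (1 + theta_1 psi_1) = 3 * (1 + (-0.383)(-0.221)) = 3 * 1.084643 = 3.253929
  c_1 = sigma^2 theta_1 = 3 * (-0.383) = -1.149
  c_2 = 0
Equations for k = 0 and k = 1 (AR order 1):
  gamma(0) = phi_1 gamma(1) + c_0
  gamma(1) = phi_1 gamma(0) + c_1
Substituting the second into the first: gamma(0) (1 - phi_1^2) = c_0 + phi_1 c_1, so
  gamma(0) = (c_0 + phi_1 c_1) / (1 - phi_1^2) = (3.253929 + (0.162)(-1.149)) / (1 - (0.162)^2) = 3.067791 / 0.973756 = 3.150472.
  gamma(1) = phi_1 gamma(0) + c_1 = (0.162)(3.150472) + (-1.149) = -0.638624.
Therefore gamma(1) = -0.6386 (to 4 decimal places).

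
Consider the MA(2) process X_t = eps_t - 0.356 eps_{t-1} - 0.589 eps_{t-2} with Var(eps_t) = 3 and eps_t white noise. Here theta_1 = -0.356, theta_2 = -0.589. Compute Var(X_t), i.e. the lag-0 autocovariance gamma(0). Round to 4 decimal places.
\gamma(0) = 4.4210

For an MA(q) process X_t = eps_t + sum_i theta_i eps_{t-i} with
Var(eps_t) = sigma^2, the variance is
  gamma(0) = sigma^2 * (1 + sum_i theta_i^2).
  sum_i theta_i^2 = (-0.356)^2 + (-0.589)^2 = 0.126736 + 0.346921 = 0.473657.
  gamma(0) = 3 * (1 + 0.473657) = 3 * 1.473657 = 4.420971, which rounds to 4.4210.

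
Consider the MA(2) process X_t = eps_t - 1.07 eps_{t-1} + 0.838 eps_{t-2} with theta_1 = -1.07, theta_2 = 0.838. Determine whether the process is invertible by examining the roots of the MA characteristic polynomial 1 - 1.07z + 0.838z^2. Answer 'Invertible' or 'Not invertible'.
\text{Invertible}

The MA(q) characteristic polynomial is P(z) = 1 - 1.07z + 0.838z^2.
Invertibility requires all roots to lie outside the unit circle, i.e. |z| > 1 for every root.
Set 1 + (-1.07) z + (0.838) z^2 = 0, i.e. a z^2 + b z + c = 0 with a = 0.838, b = -1.07, c = 1.
Discriminant D = b^2 - 4ac = (-1.07)^2 - 4*(0.838)*1 = 1.1449 - (3.352) = -2.2071.
D < 0, so the roots are the complex-conjugate pair z = (-b +/- i sqrt(-D)) / (2a) = 0.6384 +/- 0.8864i.
For a conjugate pair |z|^2 = z * conj(z) = (product of roots) = c/a = 1/(0.838) = 1.193317, so |z| = sqrt(1.193317) = 1.0924 for both roots.
Moduli of all roots: 1.0924, 1.0924.
All moduli strictly greater than 1? Yes.
Verdict: Invertible.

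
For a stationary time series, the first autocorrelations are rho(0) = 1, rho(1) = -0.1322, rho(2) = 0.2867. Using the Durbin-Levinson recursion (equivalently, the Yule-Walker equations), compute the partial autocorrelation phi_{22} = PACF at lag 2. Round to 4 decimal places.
\phi_{22} = 0.2740

The PACF at lag k is phi_{kk}, the last component of the solution
to the Yule-Walker system G_k phi = r_k where
  (G_k)_{ij} = rho(|i - j|), (r_k)_i = rho(i), i,j = 1..k.
Equivalently, Durbin-Levinson gives phi_{kk} iteratively:
  phi_{11} = rho(1)
  phi_{kk} = [rho(k) - sum_{j=1..k-1} phi_{k-1,j} rho(k-j)]
            / [1 - sum_{j=1..k-1} phi_{k-1,j} rho(j)],
  phi_{k,j} = phi_{k-1,j} - phi_{kk} phi_{k-1,k-j},  j = 1..k-1.
Step k = 1:
  phi_11 = rho(1) = -0.1322.
Step k = 2:
  phi_22 = [rho(2) - phi_11 rho(1)] / [1 - phi_11 rho(1)] = [0.2867 - (-0.1322)(-0.1322)] / [1 - (-0.1322)(-0.1322)]
         = 0.26922316 / 0.98252316 = 0.274.
Therefore phi_{22} = 0.2740.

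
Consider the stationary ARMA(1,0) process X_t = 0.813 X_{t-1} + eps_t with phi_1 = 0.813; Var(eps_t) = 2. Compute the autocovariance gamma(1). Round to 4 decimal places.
\gamma(1) = 4.7960

Multiply the model equation by X_{t-k} and take expectations. With theta_0 = psi_0 = 1 and psi_j the MA(infinity) weights, this gives
  gamma(k) - sum_i phi_i gamma(k-i) = c_k,
  c_k = sigma^2 * sum_{j=k..q} theta_j psi_{j-k}   (c_k = 0 for k > q),
using gamma(-m) = gamma(m).
Pure AR (q = 0): c_0 = sigma^2 = 2, c_k = 0 for k >= 1.
Equations for k = 0 and k = 1 (AR order 1):
  gamma(0) = phi_1 gamma(1) + c_0
  gamma(1) = phi_1 gamma(0) + c_1
Substituting the second into the first: gamma(0) (1 - phi_1^2) = c_0 + phi_1 c_1, so
  gamma(0) = c_0 / (1 - phi_1^2) = 2 / (1 - (0.813)^2) = 2 / 0.339031 = 5.899166.
  gamma(1) = phi_1 gamma(0) = (0.813)(5.899166) = 4.796022.
Therefore gamma(1) = 4.7960 (to 4 decimal places).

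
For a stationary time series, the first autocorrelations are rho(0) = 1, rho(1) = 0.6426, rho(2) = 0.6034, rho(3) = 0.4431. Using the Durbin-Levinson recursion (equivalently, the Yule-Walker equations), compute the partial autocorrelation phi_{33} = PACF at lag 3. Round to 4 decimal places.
\phi_{33} = -0.0520

The PACF at lag k is phi_{kk}, the last component of the solution
to the Yule-Walker system G_k phi = r_k where
  (G_k)_{ij} = rho(|i - j|), (r_k)_i = rho(i), i,j = 1..k.
Equivalently, Durbin-Levinson gives phi_{kk} iteratively:
  phi_{11} = rho(1)
  phi_{kk} = [rho(k) - sum_{j=1..k-1} phi_{k-1,j} rho(k-j)]
            / [1 - sum_{j=1..k-1} phi_{k-1,j} rho(j)],
  phi_{k,j} = phi_{k-1,j} - phi_{kk} phi_{k-1,k-j},  j = 1..k-1.
Step k = 1:
  phi_11 = rho(1) = 0.6426.
Step k = 2:
  phi_22 = [rho(2) - phi_11 rho(1)] / [1 - phi_11 rho(1)] = [0.6034 - (0.6426)(0.6426)] / [1 - (0.6426)(0.6426)]
         = 0.19046524 / 0.58706524 = 0.324436.
  Update: phi_21 = phi_11 - phi_22 phi_11 = 0.6426 - (0.324436)(0.6426) = 0.434117.
Step k = 3:
  phi_33 = [rho(3) - phi_21 rho(2) - phi_22 rho(1)] / [1 - phi_21 rho(1) - phi_22 rho(2)]
    numerator   = 0.4431 - (0.434117)(0.6034) - (0.324436)(0.6426) = -0.02732909
    denominator = 1 - (0.434117)(0.6426) - (0.324436)(0.6034) = 0.52527141
  phi_33 = -0.02732909 / 0.52527141 = -0.052.
Therefore phi_{33} = -0.0520.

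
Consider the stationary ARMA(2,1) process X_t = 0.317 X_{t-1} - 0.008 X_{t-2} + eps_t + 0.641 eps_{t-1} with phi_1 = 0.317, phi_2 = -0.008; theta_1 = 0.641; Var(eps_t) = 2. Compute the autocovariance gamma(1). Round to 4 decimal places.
\gamma(1) = 2.5381

Multiply the model equation by X_{t-k} and take expectations. With theta_0 = psi_0 = 1 and psi_j the MA(infinity) weights, this gives
  gamma(k) - sum_i phi_i gamma(k-i) = c_k,
  c_k = sigma^2 * sum_{j=k..q} theta_j psi_{j-k}   (c_k = 0 for k > q),
using gamma(-m) = gamma(m).
psi-weights needed (psi_j = theta_j + sum_i phi_i psi_{j-i}):
  psi_1 = theta_1 + phi_1 = 0.641 + (0.317) = 0.958
Right-hand sides:
  c_0 = sigma^2 (1 + theta_1 psi_1) = 2 * (1 + (0.641)(0.958)) = 2 * 1.614078 = 3.228156
  c_1 = sigma^2 theta_1 = 2 * (0.641) = 1.282
  c_2 = 0
Equations for k = 0, 1, 2 (AR order 2, c_2 = 0):
  (E0) gamma(0) = phi_1 gamma(1) + phi_2 gamma(2) + c_0
  (E1) gamma(1) = phi_1 gamma(0) + phi_2 gamma(1) + c_1
  (E2) gamma(2) = phi_1 gamma(1) + phi_2 gamma(0)
From (E1): gamma(1) = A gamma(0) + B with
  A = phi_1 / (1 - phi_2) = 0.317 / 1.008 = 0.314484,   B = c_1 / (1 - phi_2) = 1.282 / 1.008 = 1.271825.
Insert (E2) into (E0): gamma(0) (1 - phi_2^2) = phi_1 (1 + phi_2) gamma(1) + c_0.
  phi_1 (1 + phi_2) = (0.317)(0.992) = 0.314464,   1 - phi_2^2 = 0.999936.
Replace gamma(1) by A gamma(0) + B and collect gamma(0):
  gamma(0) [0.999936 - (0.314464)(0.314484)] = (0.314464)(1.271825) + 3.228156
  gamma(0) * 0.901042 = 3.628099
  gamma(0) = 3.628099 / 0.901042 = 4.026559.
  gamma(1) = A gamma(0) + B = (0.314484)(4.026559) + (1.271825) = 2.538114.
Therefore gamma(1) = 2.5381 (to 4 decimal places).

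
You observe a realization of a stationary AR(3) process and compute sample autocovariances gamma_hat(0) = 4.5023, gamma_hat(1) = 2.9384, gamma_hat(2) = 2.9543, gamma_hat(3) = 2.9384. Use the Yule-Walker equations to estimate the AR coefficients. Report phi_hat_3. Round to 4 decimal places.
\hat\phi_{3} = 0.2790

The Yule-Walker equations for an AR(p) process read, in matrix form,
  Gamma_p phi = r_p,   with   (Gamma_p)_{ij} = gamma(|i - j|),
                       (r_p)_i = gamma(i),   i,j = 1..p.
Substitute the sample gammas (Toeplitz matrix and right-hand side of size 3):
  Gamma_p = [[4.5023, 2.9384, 2.9543], [2.9384, 4.5023, 2.9384], [2.9543, 2.9384, 4.5023]]
  r_p     = [2.9384, 2.9543, 2.9384]
Written out (R1..R3):
  (R1) 4.5023 phi_1 + 2.9384 phi_2 + 2.9543 phi_3 = 2.9384
  (R2) 2.9384 phi_1 + 4.5023 phi_2 + 2.9384 phi_3 = 2.9543
  (R3) 2.9543 phi_1 + 2.9384 phi_2 + 4.5023 phi_3 = 2.9384
Gaussian elimination:
  R2 <- R2 - (2.9384/4.5023) R1 = R2 - (0.652644) R1:  2.58457 phi_2 + 1.010293 phi_3 = 1.03657
  R3 <- R3 - (2.9543/4.5023) R1 = R3 - (0.656176) R1:  1.010293 phi_2 + 2.56376 phi_3 = 1.010293
  R3 <- R3 - (1.010293/2.58457) R2 = R3 - (0.390894) R2:  2.168842 phi_3 = 0.605104
Back-substitution:
  phi_hat_3 = 0.605104 / 2.168842 = 0.278999
  phi_hat_2 = (1.03657 - (1.010293)(0.278999)) / 2.58457 = 0.292002
  phi_hat_1 = (2.9384 - (2.9384)(0.292002) - (2.9543)(0.278999)) / 4.5023 = 0.278999
So phi_hat = [0.2790, 0.2920, 0.2790].
Therefore phi_hat_3 = 0.2790.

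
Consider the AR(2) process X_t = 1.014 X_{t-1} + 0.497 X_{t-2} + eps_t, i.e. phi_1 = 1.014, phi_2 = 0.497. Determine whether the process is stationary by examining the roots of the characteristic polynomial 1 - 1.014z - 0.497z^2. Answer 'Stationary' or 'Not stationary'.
\text{Not stationary}

The AR(p) characteristic polynomial is P(z) = 1 - 1.014z - 0.497z^2.
Stationarity requires all roots to lie outside the unit circle, i.e. |z| > 1 for every root.
Set 1 + (-1.014) z + (-0.497) z^2 = 0, i.e. a z^2 + b z + c = 0 with a = -0.497, b = -1.014, c = 1.
Discriminant D = b^2 - 4ac = (-1.014)^2 - 4*(-0.497)*1 = 1.028196 - (-1.988) = 3.016196.
D >= 0, so the roots are real: z = (-b +/- sqrt(D)) / (2a) = (1.014 +/- 1.73672) / (-0.994).
  z_1 = (1.014 + 1.73672) / (-0.994) = -2.7673,   |z_1| = 2.7673.
  z_2 = (1.014 - 1.73672) / (-0.994) = 0.7271,   |z_2| = 0.7271.
Moduli of all roots: 2.7673, 0.7271.
All moduli strictly greater than 1? No.
Verdict: Not stationary.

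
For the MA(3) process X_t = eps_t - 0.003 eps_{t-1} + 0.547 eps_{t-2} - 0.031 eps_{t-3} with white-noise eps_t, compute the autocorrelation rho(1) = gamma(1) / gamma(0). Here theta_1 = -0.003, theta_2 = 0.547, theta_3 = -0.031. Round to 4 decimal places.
\rho(1) = -0.0166

For an MA(q) process with theta_0 = 1, the autocovariance is
  gamma(k) = sigma^2 * sum_{i=0..q-k} theta_i * theta_{i+k},
and rho(k) = gamma(k) / gamma(0). Sigma^2 cancels.
  numerator   = (1)*(-0.003) + (-0.003)*(0.547) + (0.547)*(-0.031) = -0.021598.
  denominator = (1)^2 + (-0.003)^2 + (0.547)^2 + (-0.031)^2 = 1.300179.
  rho(1) = -0.021598 / 1.300179 = -0.0166.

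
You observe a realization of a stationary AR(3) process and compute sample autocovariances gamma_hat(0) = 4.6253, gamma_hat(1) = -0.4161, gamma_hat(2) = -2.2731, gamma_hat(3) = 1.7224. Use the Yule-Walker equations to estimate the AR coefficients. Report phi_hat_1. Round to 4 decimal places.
\hat\phi_{1} = 0.0420

The Yule-Walker equations for an AR(p) process read, in matrix form,
  Gamma_p phi = r_p,   with   (Gamma_p)_{ij} = gamma(|i - j|),
                       (r_p)_i = gamma(i),   i,j = 1..p.
Substitute the sample gammas (Toeplitz matrix and right-hand side of size 3):
  Gamma_p = [[4.6253, -0.4161, -2.2731], [-0.4161, 4.6253, -0.4161], [-2.2731, -0.4161, 4.6253]]
  r_p     = [-0.4161, -2.2731, 1.7224]
Written out (R1..R3):
  (R1) 4.6253 phi_1 - 0.4161 phi_2 - 2.2731 phi_3 = -0.4161
  (R2) -0.4161 phi_1 + 4.6253 phi_2 - 0.4161 phi_3 = -2.2731
  (R3) -2.2731 phi_1 - 0.4161 phi_2 + 4.6253 phi_3 = 1.7224
Gaussian elimination:
  R2 <- R2 - (-0.4161/4.6253) R1 = R2 - (-0.089962) R1:  4.587867 phi_2 - 0.620592 phi_3 = -2.310533
  R3 <- R3 - (-2.2731/4.6253) R1 = R3 - (-0.491449) R1:  -0.620592 phi_2 + 3.508187 phi_3 = 1.517908
  R3 <- R3 - (-0.620592/4.587867) R2 = R3 - (-0.135268) R2:  3.424241 phi_3 = 1.205367
Back-substitution:
  phi_hat_3 = 1.205367 / 3.424241 = 0.35201
  phi_hat_2 = (-2.310533 - (-0.620592)(0.35201)) / 4.587867 = -0.456002
  phi_hat_1 = (-0.4161 - (-0.4161)(-0.456002) - (-2.2731)(0.35201)) / 4.6253 = 0.04201
So phi_hat = [0.0420, -0.4560, 0.3520].
Therefore phi_hat_1 = 0.0420.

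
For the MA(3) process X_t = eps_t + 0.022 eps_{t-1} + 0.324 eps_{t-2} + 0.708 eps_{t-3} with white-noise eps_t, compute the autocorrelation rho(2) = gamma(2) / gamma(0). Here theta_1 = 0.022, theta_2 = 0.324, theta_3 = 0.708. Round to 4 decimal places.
\rho(2) = 0.2113

For an MA(q) process with theta_0 = 1, the autocovariance is
  gamma(k) = sigma^2 * sum_{i=0..q-k} theta_i * theta_{i+k},
and rho(k) = gamma(k) / gamma(0). Sigma^2 cancels.
  numerator   = (1)*(0.324) + (0.022)*(0.708) = 0.339576.
  denominator = (1)^2 + (0.022)^2 + (0.324)^2 + (0.708)^2 = 1.606724.
  rho(2) = 0.339576 / 1.606724 = 0.2113.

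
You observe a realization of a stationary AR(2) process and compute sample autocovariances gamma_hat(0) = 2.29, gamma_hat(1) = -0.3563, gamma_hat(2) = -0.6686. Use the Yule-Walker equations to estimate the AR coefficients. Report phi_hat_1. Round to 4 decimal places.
\hat\phi_{1} = -0.2060

The Yule-Walker equations for an AR(p) process read, in matrix form,
  Gamma_p phi = r_p,   with   (Gamma_p)_{ij} = gamma(|i - j|),
                       (r_p)_i = gamma(i),   i,j = 1..p.
Substitute the sample gammas (Toeplitz matrix and right-hand side of size 2):
  Gamma_p = [[2.29, -0.3563], [-0.3563, 2.29]]
  r_p     = [-0.3563, -0.6686]
Written out:
  2.29 phi_1 - 0.3563 phi_2 = -0.3563
  -0.3563 phi_1 + 2.29 phi_2 = -0.6686
Solve by Cramer's rule:
  det = gamma(0)^2 - gamma(1)^2 = (2.29)^2 - (-0.3563)^2 = 5.2441 - 0.12694969 = 5.11715031
  phi_hat_1 = [gamma(1) gamma(0) - gamma(1) gamma(2)] / det = [(-0.3563)(2.29) - (-0.3563)(-0.6686)] / 5.11715031 = -1.05414918 / 5.11715031 = -0.206
  phi_hat_2 = [gamma(0) gamma(2) - gamma(1)^2] / det = [(2.29)(-0.6686) - (-0.3563)^2] / 5.11715031 = -1.65804369 / 5.11715031 = -0.324
So phi_hat = [-0.2060, -0.3240].
Therefore phi_hat_1 = -0.2060.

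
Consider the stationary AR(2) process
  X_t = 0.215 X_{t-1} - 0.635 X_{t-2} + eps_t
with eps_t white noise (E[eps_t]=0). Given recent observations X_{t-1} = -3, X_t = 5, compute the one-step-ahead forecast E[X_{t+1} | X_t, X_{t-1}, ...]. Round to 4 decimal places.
E[X_{t+1} \mid \mathcal F_t] = 2.9800

For an AR(p) model X_t = c + sum_i phi_i X_{t-i} + eps_t, the
one-step-ahead conditional mean is
  E[X_{t+1} | X_t, ...] = c + sum_i phi_i X_{t+1-i}.
Substitute known values:
  E[X_{t+1} | ...] = (0.215) * (5) + (-0.635) * (-3)
                   = 2.9800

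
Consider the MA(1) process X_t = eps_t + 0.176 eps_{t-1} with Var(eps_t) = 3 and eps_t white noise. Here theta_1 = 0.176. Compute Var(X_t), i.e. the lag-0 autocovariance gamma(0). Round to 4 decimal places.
\gamma(0) = 3.0929

For an MA(q) process X_t = eps_t + sum_i theta_i eps_{t-i} with
Var(eps_t) = sigma^2, the variance is
  gamma(0) = sigma^2 * (1 + sum_i theta_i^2).
  sum_i theta_i^2 = (0.176)^2 = 0.030976.
  gamma(0) = 3 * (1 + 0.030976) = 3 * 1.030976 = 3.092928, which rounds to 3.0929.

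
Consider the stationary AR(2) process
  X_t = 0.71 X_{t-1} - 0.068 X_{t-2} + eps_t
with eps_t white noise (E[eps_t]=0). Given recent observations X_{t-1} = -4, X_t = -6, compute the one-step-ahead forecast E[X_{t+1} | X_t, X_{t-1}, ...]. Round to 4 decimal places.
E[X_{t+1} \mid \mathcal F_t] = -3.9880

For an AR(p) model X_t = c + sum_i phi_i X_{t-i} + eps_t, the
one-step-ahead conditional mean is
  E[X_{t+1} | X_t, ...] = c + sum_i phi_i X_{t+1-i}.
Substitute known values:
  E[X_{t+1} | ...] = (0.71) * (-6) + (-0.068) * (-4)
                   = -3.9880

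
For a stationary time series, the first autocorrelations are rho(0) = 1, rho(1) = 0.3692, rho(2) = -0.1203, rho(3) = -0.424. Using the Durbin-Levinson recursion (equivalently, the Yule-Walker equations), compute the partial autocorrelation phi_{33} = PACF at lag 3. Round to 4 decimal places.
\phi_{33} = -0.3260

The PACF at lag k is phi_{kk}, the last component of the solution
to the Yule-Walker system G_k phi = r_k where
  (G_k)_{ij} = rho(|i - j|), (r_k)_i = rho(i), i,j = 1..k.
Equivalently, Durbin-Levinson gives phi_{kk} iteratively:
  phi_{11} = rho(1)
  phi_{kk} = [rho(k) - sum_{j=1..k-1} phi_{k-1,j} rho(k-j)]
            / [1 - sum_{j=1..k-1} phi_{k-1,j} rho(j)],
  phi_{k,j} = phi_{k-1,j} - phi_{kk} phi_{k-1,k-j},  j = 1..k-1.
Step k = 1:
  phi_11 = rho(1) = 0.3692.
Step k = 2:
  phi_22 = [rho(2) - phi_11 rho(1)] / [1 - phi_11 rho(1)] = [-0.1203 - (0.3692)(0.3692)] / [1 - (0.3692)(0.3692)]
         = -0.25660864 / 0.86369136 = -0.297107.
  Update: phi_21 = phi_11 - phi_22 phi_11 = 0.3692 - (-0.297107)(0.3692) = 0.478892.
Step k = 3:
  phi_33 = [rho(3) - phi_21 rho(2) - phi_22 rho(1)] / [1 - phi_21 rho(1) - phi_22 rho(2)]
    numerator   = -0.424 - (0.478892)(-0.1203) - (-0.297107)(0.3692) = -0.25669745
    denominator = 1 - (0.478892)(0.3692) - (-0.297107)(-0.1203) = 0.78745117
  phi_33 = -0.25669745 / 0.78745117 = -0.326.
Therefore phi_{33} = -0.3260.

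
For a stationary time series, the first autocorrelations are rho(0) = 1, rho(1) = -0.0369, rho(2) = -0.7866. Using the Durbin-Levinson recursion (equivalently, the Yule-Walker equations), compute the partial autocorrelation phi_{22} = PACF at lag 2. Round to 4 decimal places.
\phi_{22} = -0.7890

The PACF at lag k is phi_{kk}, the last component of the solution
to the Yule-Walker system G_k phi = r_k where
  (G_k)_{ij} = rho(|i - j|), (r_k)_i = rho(i), i,j = 1..k.
Equivalently, Durbin-Levinson gives phi_{kk} iteratively:
  phi_{11} = rho(1)
  phi_{kk} = [rho(k) - sum_{j=1..k-1} phi_{k-1,j} rho(k-j)]
            / [1 - sum_{j=1..k-1} phi_{k-1,j} rho(j)],
  phi_{k,j} = phi_{k-1,j} - phi_{kk} phi_{k-1,k-j},  j = 1..k-1.
Step k = 1:
  phi_11 = rho(1) = -0.0369.
Step k = 2:
  phi_22 = [rho(2) - phi_11 rho(1)] / [1 - phi_11 rho(1)] = [-0.7866 - (-0.0369)(-0.0369)] / [1 - (-0.0369)(-0.0369)]
         = -0.78796161 / 0.99863839 = -0.789.
Therefore phi_{22} = -0.7890.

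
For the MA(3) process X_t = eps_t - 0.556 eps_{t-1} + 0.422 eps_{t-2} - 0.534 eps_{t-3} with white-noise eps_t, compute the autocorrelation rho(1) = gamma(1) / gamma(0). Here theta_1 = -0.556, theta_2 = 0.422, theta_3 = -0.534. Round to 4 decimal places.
\rho(1) = -0.5732

For an MA(q) process with theta_0 = 1, the autocovariance is
  gamma(k) = sigma^2 * sum_{i=0..q-k} theta_i * theta_{i+k},
and rho(k) = gamma(k) / gamma(0). Sigma^2 cancels.
  numerator   = (1)*(-0.556) + (-0.556)*(0.422) + (0.422)*(-0.534) = -1.01598.
  denominator = (1)^2 + (-0.556)^2 + (0.422)^2 + (-0.534)^2 = 1.772376.
  rho(1) = -1.01598 / 1.772376 = -0.5732.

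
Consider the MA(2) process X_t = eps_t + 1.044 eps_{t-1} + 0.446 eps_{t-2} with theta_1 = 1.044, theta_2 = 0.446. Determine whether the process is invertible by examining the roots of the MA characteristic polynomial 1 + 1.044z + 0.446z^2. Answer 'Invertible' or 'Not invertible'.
\text{Invertible}

The MA(q) characteristic polynomial is P(z) = 1 + 1.044z + 0.446z^2.
Invertibility requires all roots to lie outside the unit circle, i.e. |z| > 1 for every root.
Set 1 + (1.044) z + (0.446) z^2 = 0, i.e. a z^2 + b z + c = 0 with a = 0.446, b = 1.044, c = 1.
Discriminant D = b^2 - 4ac = (1.044)^2 - 4*(0.446)*1 = 1.089936 - (1.784) = -0.694064.
D < 0, so the roots are the complex-conjugate pair z = (-b +/- i sqrt(-D)) / (2a) = -1.1704 +/- 0.934i.
For a conjugate pair |z|^2 = z * conj(z) = (product of roots) = c/a = 1/(0.446) = 2.242152, so |z| = sqrt(2.242152) = 1.4974 for both roots.
Moduli of all roots: 1.4974, 1.4974.
All moduli strictly greater than 1? Yes.
Verdict: Invertible.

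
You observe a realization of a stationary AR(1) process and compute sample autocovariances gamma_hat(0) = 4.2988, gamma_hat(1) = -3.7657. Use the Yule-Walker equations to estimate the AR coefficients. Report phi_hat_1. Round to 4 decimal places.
\hat\phi_{1} = -0.8760

The Yule-Walker equations for an AR(p) process read, in matrix form,
  Gamma_p phi = r_p,   with   (Gamma_p)_{ij} = gamma(|i - j|),
                       (r_p)_i = gamma(i),   i,j = 1..p.
Substitute the sample gammas (Toeplitz matrix and right-hand side of size 1):
  Gamma_p = [[4.2988]]
  r_p     = [-3.7657]
With p = 1 this is the single equation gamma(0) phi_1 = gamma(1):
  phi_hat_1 = gamma(1) / gamma(0) = -3.7657 / 4.2988 = -0.8760.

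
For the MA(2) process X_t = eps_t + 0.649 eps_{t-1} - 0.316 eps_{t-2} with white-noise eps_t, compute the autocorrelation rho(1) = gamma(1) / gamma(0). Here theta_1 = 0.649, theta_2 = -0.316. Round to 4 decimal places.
\rho(1) = 0.2918

For an MA(q) process with theta_0 = 1, the autocovariance is
  gamma(k) = sigma^2 * sum_{i=0..q-k} theta_i * theta_{i+k},
and rho(k) = gamma(k) / gamma(0). Sigma^2 cancels.
  numerator   = (1)*(0.649) + (0.649)*(-0.316) = 0.443916.
  denominator = (1)^2 + (0.649)^2 + (-0.316)^2 = 1.521057.
  rho(1) = 0.443916 / 1.521057 = 0.2918.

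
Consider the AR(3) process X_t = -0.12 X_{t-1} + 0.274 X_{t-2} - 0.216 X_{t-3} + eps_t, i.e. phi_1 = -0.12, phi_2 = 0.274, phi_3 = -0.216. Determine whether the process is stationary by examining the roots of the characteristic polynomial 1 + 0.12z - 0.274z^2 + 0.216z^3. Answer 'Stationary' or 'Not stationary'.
\text{Stationary}

The AR(p) characteristic polynomial is P(z) = 1 + 0.12z - 0.274z^2 + 0.216z^3.
Stationarity requires all roots to lie outside the unit circle, i.e. |z| > 1 for every root.
Degree 3: look for a simple real root z0 first, then factor out (1 - z/z0) and solve the remaining quadratic.
Testing z0 = -1.25: P(-1.25) = 1 + (0.12)(-1.25) + (-0.274)(-1.25)^2 + (0.216)(-1.25)^3
  = 1 + (-0.15) + (-0.428125) + (-0.421875) = 0.  So z_0 = -1.25 is a root, |z_0| = 1.25.
Divide out the factor (1 + 0.8 z) = (1 - z/z0) (since 1/z0 = -0.8):
  P(z) = (1 + 0.8 z)(1 + (-0.68) z + (0.27) z^2)
  [check: z-coef -0.68 - (-0.8) = 0.12; z^2-coef 0.27 - (-0.8)(-0.68) = -0.274; z^3-coef -(-0.8)(0.27) = 0.216.]
Remaining roots from the quadratic factor 1 + (-0.68) z + (0.27) z^2:
  Set 1 + (-0.68) z + (0.27) z^2 = 0, i.e. a z^2 + b z + c = 0 with a = 0.27, b = -0.68, c = 1.
  Discriminant D = b^2 - 4ac = (-0.68)^2 - 4*(0.27)*1 = 0.4624 - (1.08) = -0.6176.
  D < 0, so the roots are the complex-conjugate pair z = (-b +/- i sqrt(-D)) / (2a) = 1.2593 +/- 1.4553i.
  For a conjugate pair |z|^2 = z * conj(z) = (product of roots) = c/a = 1/(0.27) = 3.703704, so |z| = sqrt(3.703704) = 1.9245 for both roots.
Moduli of all roots: 1.2500, 1.9245, 1.9245.
All moduli strictly greater than 1? Yes.
Verdict: Stationary.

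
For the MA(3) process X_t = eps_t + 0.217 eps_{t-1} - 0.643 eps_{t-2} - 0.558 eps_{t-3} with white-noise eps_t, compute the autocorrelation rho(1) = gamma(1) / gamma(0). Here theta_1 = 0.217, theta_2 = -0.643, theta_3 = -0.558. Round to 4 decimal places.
\rho(1) = 0.2462

For an MA(q) process with theta_0 = 1, the autocovariance is
  gamma(k) = sigma^2 * sum_{i=0..q-k} theta_i * theta_{i+k},
and rho(k) = gamma(k) / gamma(0). Sigma^2 cancels.
  numerator   = (1)*(0.217) + (0.217)*(-0.643) + (-0.643)*(-0.558) = 0.436263.
  denominator = (1)^2 + (0.217)^2 + (-0.643)^2 + (-0.558)^2 = 1.771902.
  rho(1) = 0.436263 / 1.771902 = 0.2462.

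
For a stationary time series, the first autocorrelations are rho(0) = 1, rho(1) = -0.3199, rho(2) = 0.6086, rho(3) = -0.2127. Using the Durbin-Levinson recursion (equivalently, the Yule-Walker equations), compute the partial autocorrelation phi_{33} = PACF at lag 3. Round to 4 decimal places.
\phi_{33} = 0.0859

The PACF at lag k is phi_{kk}, the last component of the solution
to the Yule-Walker system G_k phi = r_k where
  (G_k)_{ij} = rho(|i - j|), (r_k)_i = rho(i), i,j = 1..k.
Equivalently, Durbin-Levinson gives phi_{kk} iteratively:
  phi_{11} = rho(1)
  phi_{kk} = [rho(k) - sum_{j=1..k-1} phi_{k-1,j} rho(k-j)]
            / [1 - sum_{j=1..k-1} phi_{k-1,j} rho(j)],
  phi_{k,j} = phi_{k-1,j} - phi_{kk} phi_{k-1,k-j},  j = 1..k-1.
Step k = 1:
  phi_11 = rho(1) = -0.3199.
Step k = 2:
  phi_22 = [rho(2) - phi_11 rho(1)] / [1 - phi_11 rho(1)] = [0.6086 - (-0.3199)(-0.3199)] / [1 - (-0.3199)(-0.3199)]
         = 0.50626399 / 0.89766399 = 0.563979.
  Update: phi_21 = phi_11 - phi_22 phi_11 = -0.3199 - (0.563979)(-0.3199) = -0.139483.
Step k = 3:
  phi_33 = [rho(3) - phi_21 rho(2) - phi_22 rho(1)] / [1 - phi_21 rho(1) - phi_22 rho(2)]
    numerator   = -0.2127 - (-0.139483)(0.6086) - (0.563979)(-0.3199) = 0.05260636
    denominator = 1 - (-0.139483)(-0.3199) - (0.563979)(0.6086) = 0.61214153
  phi_33 = 0.05260636 / 0.61214153 = 0.0859.
Therefore phi_{33} = 0.0859.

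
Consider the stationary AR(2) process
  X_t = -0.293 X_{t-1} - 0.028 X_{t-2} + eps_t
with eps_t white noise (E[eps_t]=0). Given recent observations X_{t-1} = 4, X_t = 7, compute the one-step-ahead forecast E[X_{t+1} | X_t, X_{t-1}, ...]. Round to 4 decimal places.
E[X_{t+1} \mid \mathcal F_t] = -2.1630

For an AR(p) model X_t = c + sum_i phi_i X_{t-i} + eps_t, the
one-step-ahead conditional mean is
  E[X_{t+1} | X_t, ...] = c + sum_i phi_i X_{t+1-i}.
Substitute known values:
  E[X_{t+1} | ...] = (-0.293) * (7) + (-0.028) * (4)
                   = -2.1630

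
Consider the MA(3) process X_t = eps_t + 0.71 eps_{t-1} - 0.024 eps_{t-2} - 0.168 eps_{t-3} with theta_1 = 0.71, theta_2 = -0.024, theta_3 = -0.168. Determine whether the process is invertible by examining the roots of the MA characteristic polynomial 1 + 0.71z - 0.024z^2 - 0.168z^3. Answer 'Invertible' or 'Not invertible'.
\text{Invertible}

The MA(q) characteristic polynomial is P(z) = 1 + 0.71z - 0.024z^2 - 0.168z^3.
Invertibility requires all roots to lie outside the unit circle, i.e. |z| > 1 for every root.
Degree 3: look for a simple real root z0 first, then factor out (1 - z/z0) and solve the remaining quadratic.
Testing z0 = 2.5: P(2.5) = 1 + (0.71)(2.5) + (-0.024)(2.5)^2 + (-0.168)(2.5)^3
  = 1 + (1.775) + (-0.15) + (-2.625) = 0.  So z_0 = 2.5 is a root, |z_0| = 2.5.
Divide out the factor (1 - 0.4 z) = (1 - z/z0) (since 1/z0 = 0.4):
  P(z) = (1 - 0.4 z)(1 + (1.11) z + (0.42) z^2)
  [check: z-coef 1.11 - (0.4) = 0.71; z^2-coef 0.42 - (0.4)(1.11) = -0.024; z^3-coef -(0.4)(0.42) = -0.168.]
Remaining roots from the quadratic factor 1 + (1.11) z + (0.42) z^2:
  Set 1 + (1.11) z + (0.42) z^2 = 0, i.e. a z^2 + b z + c = 0 with a = 0.42, b = 1.11, c = 1.
  Discriminant D = b^2 - 4ac = (1.11)^2 - 4*(0.42)*1 = 1.2321 - (1.68) = -0.4479.
  D < 0, so the roots are the complex-conjugate pair z = (-b +/- i sqrt(-D)) / (2a) = -1.3214 +/- 0.7967i.
  For a conjugate pair |z|^2 = z * conj(z) = (product of roots) = c/a = 1/(0.42) = 2.380952, so |z| = sqrt(2.380952) = 1.543 for both roots.
Moduli of all roots: 2.5000, 1.5430, 1.5430.
All moduli strictly greater than 1? Yes.
Verdict: Invertible.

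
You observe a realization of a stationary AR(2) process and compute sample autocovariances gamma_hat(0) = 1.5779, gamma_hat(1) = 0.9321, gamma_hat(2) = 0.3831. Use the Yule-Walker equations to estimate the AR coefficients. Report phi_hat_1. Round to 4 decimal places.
\hat\phi_{1} = 0.6870

The Yule-Walker equations for an AR(p) process read, in matrix form,
  Gamma_p phi = r_p,   with   (Gamma_p)_{ij} = gamma(|i - j|),
                       (r_p)_i = gamma(i),   i,j = 1..p.
Substitute the sample gammas (Toeplitz matrix and right-hand side of size 2):
  Gamma_p = [[1.5779, 0.9321], [0.9321, 1.5779]]
  r_p     = [0.9321, 0.3831]
Written out:
  1.5779 phi_1 + 0.9321 phi_2 = 0.9321
  0.9321 phi_1 + 1.5779 phi_2 = 0.3831
Solve by Cramer's rule:
  det = gamma(0)^2 - gamma(1)^2 = (1.5779)^2 - (0.9321)^2 = 2.48976841 - 0.86881041 = 1.620958
  phi_hat_1 = [gamma(1) gamma(0) - gamma(1) gamma(2)] / det = [(0.9321)(1.5779) - (0.9321)(0.3831)] / 1.620958 = 1.11367308 / 1.620958 = 0.687
  phi_hat_2 = [gamma(0) gamma(2) - gamma(1)^2] / det = [(1.5779)(0.3831) - (0.9321)^2] / 1.620958 = -0.26431692 / 1.620958 = -0.1631
So phi_hat = [0.6870, -0.1631].
Therefore phi_hat_1 = 0.6870.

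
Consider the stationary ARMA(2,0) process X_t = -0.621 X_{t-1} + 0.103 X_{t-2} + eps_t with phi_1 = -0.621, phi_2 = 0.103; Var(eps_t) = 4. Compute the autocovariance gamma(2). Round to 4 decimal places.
\gamma(2) = 4.1377

Multiply the model equation by X_{t-k} and take expectations. With theta_0 = psi_0 = 1 and psi_j the MA(infinity) weights, this gives
  gamma(k) - sum_i phi_i gamma(k-i) = c_k,
  c_k = sigma^2 * sum_{j=k..q} theta_j psi_{j-k}   (c_k = 0 for k > q),
using gamma(-m) = gamma(m).
Pure AR (q = 0): c_0 = sigma^2 = 4, c_k = 0 for k >= 1.
Equations for k = 0, 1, 2 (AR order 2, c_2 = 0):
  (E0) gamma(0) = phi_1 gamma(1) + phi_2 gamma(2) + c_0
  (E1) gamma(1) = phi_1 gamma(0) + phi_2 gamma(1) + c_1
  (E2) gamma(2) = phi_1 gamma(1) + phi_2 gamma(0)
From (E1): gamma(1) = A gamma(0) + B with
  A = phi_1 / (1 - phi_2) = -0.621 / 0.897 = -0.692308,   B = c_1 / (1 - phi_2) = 0 / 0.897 = 0.
Insert (E2) into (E0): gamma(0) (1 - phi_2^2) = phi_1 (1 + phi_2) gamma(1) + c_0.
  phi_1 (1 + phi_2) = (-0.621)(1.103) = -0.684963,   1 - phi_2^2 = 0.989391.
Replace gamma(1) by A gamma(0) + B and collect gamma(0):
  gamma(0) [0.989391 - (-0.684963)(-0.692308)] = c_0 = 4
  gamma(0) * 0.515186 = 4
  gamma(0) = 4 / 0.515186 = 7.764188.
  gamma(1) = A gamma(0) = (-0.692308)(7.764188) = -5.375207.
  gamma(2) = phi_1 gamma(1) + phi_2 gamma(0) = (-0.621)(-5.375207) + (0.103)(7.764188) = 4.137715.
Therefore gamma(2) = 4.1377 (to 4 decimal places).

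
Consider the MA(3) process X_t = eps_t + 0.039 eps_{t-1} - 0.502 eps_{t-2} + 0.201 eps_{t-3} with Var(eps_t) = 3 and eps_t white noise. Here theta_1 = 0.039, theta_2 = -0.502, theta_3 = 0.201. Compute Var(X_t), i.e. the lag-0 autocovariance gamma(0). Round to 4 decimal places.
\gamma(0) = 3.8818

For an MA(q) process X_t = eps_t + sum_i theta_i eps_{t-i} with
Var(eps_t) = sigma^2, the variance is
  gamma(0) = sigma^2 * (1 + sum_i theta_i^2).
  sum_i theta_i^2 = (0.039)^2 + (-0.502)^2 + (0.201)^2 = 0.001521 + 0.252004 + 0.040401 = 0.293926.
  gamma(0) = 3 * (1 + 0.293926) = 3 * 1.293926 = 3.881778, which rounds to 3.8818.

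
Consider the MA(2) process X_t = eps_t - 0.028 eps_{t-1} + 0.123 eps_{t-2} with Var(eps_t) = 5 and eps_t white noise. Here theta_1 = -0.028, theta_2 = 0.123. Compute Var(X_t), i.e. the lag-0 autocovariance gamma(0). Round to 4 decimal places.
\gamma(0) = 5.0796

For an MA(q) process X_t = eps_t + sum_i theta_i eps_{t-i} with
Var(eps_t) = sigma^2, the variance is
  gamma(0) = sigma^2 * (1 + sum_i theta_i^2).
  sum_i theta_i^2 = (-0.028)^2 + (0.123)^2 = 0.000784 + 0.015129 = 0.015913.
  gamma(0) = 5 * (1 + 0.015913) = 5 * 1.015913 = 5.079565, which rounds to 5.0796.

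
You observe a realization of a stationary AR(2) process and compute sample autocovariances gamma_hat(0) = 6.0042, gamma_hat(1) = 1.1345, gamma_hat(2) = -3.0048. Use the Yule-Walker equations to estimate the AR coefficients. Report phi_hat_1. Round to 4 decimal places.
\hat\phi_{1} = 0.2940

The Yule-Walker equations for an AR(p) process read, in matrix form,
  Gamma_p phi = r_p,   with   (Gamma_p)_{ij} = gamma(|i - j|),
                       (r_p)_i = gamma(i),   i,j = 1..p.
Substitute the sample gammas (Toeplitz matrix and right-hand side of size 2):
  Gamma_p = [[6.0042, 1.1345], [1.1345, 6.0042]]
  r_p     = [1.1345, -3.0048]
Written out:
  6.0042 phi_1 + 1.1345 phi_2 = 1.1345
  1.1345 phi_1 + 6.0042 phi_2 = -3.0048
Solve by Cramer's rule:
  det = gamma(0)^2 - gamma(1)^2 = (6.0042)^2 - (1.1345)^2 = 36.05041764 - 1.28709025 = 34.76332739
  phi_hat_1 = [gamma(1) gamma(0) - gamma(1) gamma(2)] / det = [(1.1345)(6.0042) - (1.1345)(-3.0048)] / 34.76332739 = 10.2207105 / 34.76332739 = 0.294
  phi_hat_2 = [gamma(0) gamma(2) - gamma(1)^2] / det = [(6.0042)(-3.0048) - (1.1345)^2] / 34.76332739 = -19.32851041 / 34.76332739 = -0.556
So phi_hat = [0.2940, -0.5560].
Therefore phi_hat_1 = 0.2940.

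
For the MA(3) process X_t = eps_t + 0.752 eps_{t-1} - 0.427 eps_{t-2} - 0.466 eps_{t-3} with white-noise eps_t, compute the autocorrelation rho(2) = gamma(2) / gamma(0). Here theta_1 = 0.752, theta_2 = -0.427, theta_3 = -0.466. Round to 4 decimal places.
\rho(2) = -0.3956

For an MA(q) process with theta_0 = 1, the autocovariance is
  gamma(k) = sigma^2 * sum_{i=0..q-k} theta_i * theta_{i+k},
and rho(k) = gamma(k) / gamma(0). Sigma^2 cancels.
  numerator   = (1)*(-0.427) + (0.752)*(-0.466) = -0.777432.
  denominator = (1)^2 + (0.752)^2 + (-0.427)^2 + (-0.466)^2 = 1.964989.
  rho(2) = -0.777432 / 1.964989 = -0.3956.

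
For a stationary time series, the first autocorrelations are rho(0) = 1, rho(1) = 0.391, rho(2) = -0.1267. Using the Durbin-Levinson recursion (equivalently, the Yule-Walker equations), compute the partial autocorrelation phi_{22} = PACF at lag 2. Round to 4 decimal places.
\phi_{22} = -0.3300

The PACF at lag k is phi_{kk}, the last component of the solution
to the Yule-Walker system G_k phi = r_k where
  (G_k)_{ij} = rho(|i - j|), (r_k)_i = rho(i), i,j = 1..k.
Equivalently, Durbin-Levinson gives phi_{kk} iteratively:
  phi_{11} = rho(1)
  phi_{kk} = [rho(k) - sum_{j=1..k-1} phi_{k-1,j} rho(k-j)]
            / [1 - sum_{j=1..k-1} phi_{k-1,j} rho(j)],
  phi_{k,j} = phi_{k-1,j} - phi_{kk} phi_{k-1,k-j},  j = 1..k-1.
Step k = 1:
  phi_11 = rho(1) = 0.391.
Step k = 2:
  phi_22 = [rho(2) - phi_11 rho(1)] / [1 - phi_11 rho(1)] = [-0.1267 - (0.391)(0.391)] / [1 - (0.391)(0.391)]
         = -0.279581 / 0.847119 = -0.33.
Therefore phi_{22} = -0.3300.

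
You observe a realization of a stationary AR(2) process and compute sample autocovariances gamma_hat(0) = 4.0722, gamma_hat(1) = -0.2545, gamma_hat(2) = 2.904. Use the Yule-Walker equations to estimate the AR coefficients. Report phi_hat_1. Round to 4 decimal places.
\hat\phi_{1} = -0.0180

The Yule-Walker equations for an AR(p) process read, in matrix form,
  Gamma_p phi = r_p,   with   (Gamma_p)_{ij} = gamma(|i - j|),
                       (r_p)_i = gamma(i),   i,j = 1..p.
Substitute the sample gammas (Toeplitz matrix and right-hand side of size 2):
  Gamma_p = [[4.0722, -0.2545], [-0.2545, 4.0722]]
  r_p     = [-0.2545, 2.904]
Written out:
  4.0722 phi_1 - 0.2545 phi_2 = -0.2545
  -0.2545 phi_1 + 4.0722 phi_2 = 2.904
Solve by Cramer's rule:
  det = gamma(0)^2 - gamma(1)^2 = (4.0722)^2 - (-0.2545)^2 = 16.58281284 - 0.06477025 = 16.51804259
  phi_hat_1 = [gamma(1) gamma(0) - gamma(1) gamma(2)] / det = [(-0.2545)(4.0722) - (-0.2545)(2.904)] / 16.51804259 = -0.2973069 / 16.51804259 = -0.018
  phi_hat_2 = [gamma(0) gamma(2) - gamma(1)^2] / det = [(4.0722)(2.904) - (-0.2545)^2] / 16.51804259 = 11.76089855 / 16.51804259 = 0.712
So phi_hat = [-0.0180, 0.7120].
Therefore phi_hat_1 = -0.0180.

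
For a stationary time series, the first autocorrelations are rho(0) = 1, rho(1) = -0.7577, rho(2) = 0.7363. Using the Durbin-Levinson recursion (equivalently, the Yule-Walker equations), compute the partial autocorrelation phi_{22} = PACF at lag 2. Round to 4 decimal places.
\phi_{22} = 0.3808

The PACF at lag k is phi_{kk}, the last component of the solution
to the Yule-Walker system G_k phi = r_k where
  (G_k)_{ij} = rho(|i - j|), (r_k)_i = rho(i), i,j = 1..k.
Equivalently, Durbin-Levinson gives phi_{kk} iteratively:
  phi_{11} = rho(1)
  phi_{kk} = [rho(k) - sum_{j=1..k-1} phi_{k-1,j} rho(k-j)]
            / [1 - sum_{j=1..k-1} phi_{k-1,j} rho(j)],
  phi_{k,j} = phi_{k-1,j} - phi_{kk} phi_{k-1,k-j},  j = 1..k-1.
Step k = 1:
  phi_11 = rho(1) = -0.7577.
Step k = 2:
  phi_22 = [rho(2) - phi_11 rho(1)] / [1 - phi_11 rho(1)] = [0.7363 - (-0.7577)(-0.7577)] / [1 - (-0.7577)(-0.7577)]
         = 0.16219071 / 0.42589071 = 0.3808.
Therefore phi_{22} = 0.3808.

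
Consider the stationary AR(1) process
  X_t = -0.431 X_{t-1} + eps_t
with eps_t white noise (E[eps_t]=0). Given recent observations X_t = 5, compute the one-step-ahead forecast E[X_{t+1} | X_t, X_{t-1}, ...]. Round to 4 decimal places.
E[X_{t+1} \mid \mathcal F_t] = -2.1550

For an AR(p) model X_t = c + sum_i phi_i X_{t-i} + eps_t, the
one-step-ahead conditional mean is
  E[X_{t+1} | X_t, ...] = c + sum_i phi_i X_{t+1-i}.
Substitute known values:
  E[X_{t+1} | ...] = (-0.431) * (5)
                   = -2.1550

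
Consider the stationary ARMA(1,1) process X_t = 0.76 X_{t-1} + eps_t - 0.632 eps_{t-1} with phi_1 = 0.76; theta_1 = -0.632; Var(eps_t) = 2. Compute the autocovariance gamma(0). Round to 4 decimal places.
\gamma(0) = 2.0776

Multiply the model equation by X_{t-k} and take expectations. With theta_0 = psi_0 = 1 and psi_j the MA(infinity) weights, this gives
  gamma(k) - sum_i phi_i gamma(k-i) = c_k,
  c_k = sigma^2 * sum_{j=k..q} theta_j psi_{j-k}   (c_k = 0 for k > q),
using gamma(-m) = gamma(m).
psi-weights needed (psi_j = theta_j + sum_i phi_i psi_{j-i}):
  psi_1 = theta_1 + phi_1 = -0.632 + (0.76) = 0.128
Right-hand sides:
  c_0 = sigma^2 (1 + theta_1 psi_1) = 2 * (1 + (-0.632)(0.128)) = 2 * 0.919104 = 1.838208
  c_1 = sigma^2 theta_1 = 2 * (-0.632) = -1.264
  c_2 = 0
Equations for k = 0 and k = 1 (AR order 1):
  gamma(0) = phi_1 gamma(1) + c_0
  gamma(1) = phi_1 gamma(0) + c_1
Substituting the second into the first: gamma(0) (1 - phi_1^2) = c_0 + phi_1 c_1, so
  gamma(0) = (c_0 + phi_1 c_1) / (1 - phi_1^2) = (1.838208 + (0.76)(-1.264)) / (1 - (0.76)^2) = 0.877568 / 0.4224 = 2.077576.
Therefore gamma(0) = 2.0776 (to 4 decimal places).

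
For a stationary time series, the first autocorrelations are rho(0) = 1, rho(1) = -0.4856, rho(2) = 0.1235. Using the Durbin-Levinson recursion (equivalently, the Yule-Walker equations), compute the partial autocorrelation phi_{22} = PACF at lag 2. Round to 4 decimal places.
\phi_{22} = -0.1470

The PACF at lag k is phi_{kk}, the last component of the solution
to the Yule-Walker system G_k phi = r_k where
  (G_k)_{ij} = rho(|i - j|), (r_k)_i = rho(i), i,j = 1..k.
Equivalently, Durbin-Levinson gives phi_{kk} iteratively:
  phi_{11} = rho(1)
  phi_{kk} = [rho(k) - sum_{j=1..k-1} phi_{k-1,j} rho(k-j)]
            / [1 - sum_{j=1..k-1} phi_{k-1,j} rho(j)],
  phi_{k,j} = phi_{k-1,j} - phi_{kk} phi_{k-1,k-j},  j = 1..k-1.
Step k = 1:
  phi_11 = rho(1) = -0.4856.
Step k = 2:
  phi_22 = [rho(2) - phi_11 rho(1)] / [1 - phi_11 rho(1)] = [0.1235 - (-0.4856)(-0.4856)] / [1 - (-0.4856)(-0.4856)]
         = -0.11230736 / 0.76419264 = -0.147.
Therefore phi_{22} = -0.1470.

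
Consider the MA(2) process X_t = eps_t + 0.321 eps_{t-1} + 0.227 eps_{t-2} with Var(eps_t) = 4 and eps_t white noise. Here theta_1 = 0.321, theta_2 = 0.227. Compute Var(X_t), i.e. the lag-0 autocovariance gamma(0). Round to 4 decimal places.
\gamma(0) = 4.6183

For an MA(q) process X_t = eps_t + sum_i theta_i eps_{t-i} with
Var(eps_t) = sigma^2, the variance is
  gamma(0) = sigma^2 * (1 + sum_i theta_i^2).
  sum_i theta_i^2 = (0.321)^2 + (0.227)^2 = 0.103041 + 0.051529 = 0.15457.
  gamma(0) = 4 * (1 + 0.15457) = 4 * 1.15457 = 4.61828, which rounds to 4.6183.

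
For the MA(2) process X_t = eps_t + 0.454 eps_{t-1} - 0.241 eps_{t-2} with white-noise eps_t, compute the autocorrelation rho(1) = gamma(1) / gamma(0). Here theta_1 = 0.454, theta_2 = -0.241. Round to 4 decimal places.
\rho(1) = 0.2726

For an MA(q) process with theta_0 = 1, the autocovariance is
  gamma(k) = sigma^2 * sum_{i=0..q-k} theta_i * theta_{i+k},
and rho(k) = gamma(k) / gamma(0). Sigma^2 cancels.
  numerator   = (1)*(0.454) + (0.454)*(-0.241) = 0.344586.
  denominator = (1)^2 + (0.454)^2 + (-0.241)^2 = 1.264197.
  rho(1) = 0.344586 / 1.264197 = 0.2726.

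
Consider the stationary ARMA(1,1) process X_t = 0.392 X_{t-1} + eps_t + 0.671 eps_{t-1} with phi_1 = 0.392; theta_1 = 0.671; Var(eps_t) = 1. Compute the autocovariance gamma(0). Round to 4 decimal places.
\gamma(0) = 2.3351

Multiply the model equation by X_{t-k} and take expectations. With theta_0 = psi_0 = 1 and psi_j the MA(infinity) weights, this gives
  gamma(k) - sum_i phi_i gamma(k-i) = c_k,
  c_k = sigma^2 * sum_{j=k..q} theta_j psi_{j-k}   (c_k = 0 for k > q),
using gamma(-m) = gamma(m).
psi-weights needed (psi_j = theta_j + sum_i phi_i psi_{j-i}):
  psi_1 = theta_1 + phi_1 = 0.671 + (0.392) = 1.063
Right-hand sides:
  c_0 = sigma^2 (1 + theta_1 psi_1) = 1 * (1 + (0.671)(1.063)) = 1 * 1.713273 = 1.713273
  c_1 = sigma^2 theta_1 = 1 * (0.671) = 0.671
  c_2 = 0
Equations for k = 0 and k = 1 (AR order 1):
  gamma(0) = phi_1 gamma(1) + c_0
  gamma(1) = phi_1 gamma(0) + c_1
Substituting the second into the first: gamma(0) (1 - phi_1^2) = c_0 + phi_1 c_1, so
  gamma(0) = (c_0 + phi_1 c_1) / (1 - phi_1^2) = (1.713273 + (0.392)(0.671)) / (1 - (0.392)^2) = 1.976305 / 0.846336 = 2.33513.
Therefore gamma(0) = 2.3351 (to 4 decimal places).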